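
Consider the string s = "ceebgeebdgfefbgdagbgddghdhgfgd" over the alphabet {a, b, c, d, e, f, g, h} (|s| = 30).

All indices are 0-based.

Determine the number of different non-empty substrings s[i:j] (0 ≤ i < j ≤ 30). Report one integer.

rank→(start, suffix):
  0 → (16, 'agbgddghdhgfgd')
  1 → (7, 'bdgfefbgdagbgddghdhgfgd')
  2 → (13, 'bgdagbgddghdhgfgd')
  3 → (18, 'bgddghdhgfgd')
  4 → (3, 'bgeebdgfefbgdagbgddghdhgfgd')
  5 → (0, 'ceebgeebdgfefbgdagbgddghdhgfgd')
  6 → (29, 'd')
  7 → (15, 'dagbgddghdhgfgd')
  8 → (20, 'ddghdhgfgd')
  9 → (8, 'dgfefbgdagbgddghdhgfgd')
  10 → (21, 'dghdhgfgd')
  11 → (24, 'dhgfgd')
  12 → (6, 'ebdgfefbgdagbgddghdhgfgd')
  13 → (2, 'ebgeebdgfefbgdagbgddghdhgfgd')
  14 → (5, 'eebdgfefbgdagbgddghdhgfgd')
  15 → (1, 'eebgeebdgfefbgdagbgddghdhgfgd')
  16 → (11, 'efbgdagbgddghdhgfgd')
  17 → (12, 'fbgdagbgddghdhgfgd')
  18 → (10, 'fefbgdagbgddghdhgfgd')
  19 → (27, 'fgd')
  20 → (17, 'gbgddghdhgfgd')
  21 → (28, 'gd')
  22 → (14, 'gdagbgddghdhgfgd')
  23 → (19, 'gddghdhgfgd')
  24 → (4, 'geebdgfefbgdagbgddghdhgfgd')
  25 → (9, 'gfefbgdagbgddghdhgfgd')
  26 → (26, 'gfgd')
  27 → (22, 'ghdhgfgd')
  28 → (23, 'hdhgfgd')
  29 → (25, 'hgfgd')

SA = [16, 7, 13, 18, 3, 0, 29, 15, 20, 8, 21, 24, 6, 2, 5, 1, 11, 12, 10, 27, 17, 28, 14, 19, 4, 9, 26, 22, 23, 25]
rank  pair      lcp
   1  s[16:],s[7:]  0  ''
   2  s[7:],s[13:]  1  'b'
   3  s[13:],s[18:]  3  'bgd'
   4  s[18:],s[3:]  2  'bg'
   5  s[3:],s[0:]  0  ''
   6  s[0:],s[29:]  0  ''
   7  s[29:],s[15:]  1  'd'
   8  s[15:],s[20:]  1  'd'
   9  s[20:],s[8:]  1  'd'
  10  s[8:],s[21:]  2  'dg'
  11  s[21:],s[24:]  1  'd'
  12  s[24:],s[6:]  0  ''
  13  s[6:],s[2:]  2  'eb'
  14  s[2:],s[5:]  1  'e'
  15  s[5:],s[1:]  3  'eeb'
  16  s[1:],s[11:]  1  'e'
  17  s[11:],s[12:]  0  ''
  18  s[12:],s[10:]  1  'f'
  19  s[10:],s[27:]  1  'f'
  20  s[27:],s[17:]  0  ''
  21  s[17:],s[28:]  1  'g'
  22  s[28:],s[14:]  2  'gd'
  23  s[14:],s[19:]  2  'gd'
  24  s[19:],s[4:]  1  'g'
  25  s[4:],s[9:]  1  'g'
  26  s[9:],s[26:]  2  'gf'
  27  s[26:],s[22:]  1  'g'
  28  s[22:],s[23:]  0  ''
  29  s[23:],s[25:]  1  'h'

n(n+1)/2 = 30·31/2 = 465
Σ LCP = 0 + 0 + 1 + 3 + 2 + 0 + 0 + 1 + 1 + 1 + 2 + 1 + 0 + 2 + 1 + 3 + 1 + 0 + 1 + 1 + 0 + 1 + 2 + 2 + 1 + 1 + 2 + 1 + 0 + 1 = 32
distinct = 465 − 32 = 433

433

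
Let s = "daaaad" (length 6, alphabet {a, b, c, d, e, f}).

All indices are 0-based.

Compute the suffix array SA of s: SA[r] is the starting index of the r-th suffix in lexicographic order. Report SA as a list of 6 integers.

[1, 2, 3, 4, 5, 0]

rank→(start, suffix):
  0 → (1, 'aaaad')
  1 → (2, 'aaad')
  2 → (3, 'aad')
  3 → (4, 'ad')
  4 → (5, 'd')
  5 → (0, 'daaaad')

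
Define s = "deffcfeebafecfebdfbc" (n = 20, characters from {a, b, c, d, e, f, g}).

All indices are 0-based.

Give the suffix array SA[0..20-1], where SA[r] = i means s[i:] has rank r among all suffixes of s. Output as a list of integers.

[9, 8, 18, 15, 19, 12, 4, 0, 16, 7, 14, 11, 6, 1, 17, 3, 13, 10, 5, 2]

rank | idx | suffix
   0 |   9 | afecfebdfbc
   1 |   8 | bafecfebdfbc
   2 |  18 | bc
   3 |  15 | bdfbc
   4 |  19 | c
   5 |  12 | cfebdfbc
   6 |   4 | cfeebafecfebdfbc
   7 |   0 | deffcfeebafecfebdfbc
   8 |  16 | dfbc
   9 |   7 | ebafecfebdfbc
  10 |  14 | ebdfbc
  11 |  11 | ecfebdfbc
  12 |   6 | eebafecfebdfbc
  13 |   1 | effcfeebafecfebdfbc
  14 |  17 | fbc
  15 |   3 | fcfeebafecfebdfbc
  16 |  13 | febdfbc
  17 |  10 | fecfebdfbc
  18 |   5 | feebafecfebdfbc
  19 |   2 | ffcfeebafecfebdfbc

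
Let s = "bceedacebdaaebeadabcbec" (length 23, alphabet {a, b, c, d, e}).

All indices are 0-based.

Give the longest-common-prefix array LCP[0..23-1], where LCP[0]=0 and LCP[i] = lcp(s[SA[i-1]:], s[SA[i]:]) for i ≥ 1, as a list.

[0, 1, 1, 1, 1, 0, 2, 1, 1, 2, 0, 1, 1, 2, 0, 2, 2, 0, 1, 2, 1, 1, 1]

rank | idx | suffix
   0 |  10 | aaebeadabcbec
   1 |  17 | abcbec
   2 |   5 | acebdaaebeadabcbec
   3 |  15 | adabcbec
   4 |  11 | aebeadabcbec
   5 |  18 | bcbec
   6 |   0 | bceedacebdaaebeadabcbec
   7 |   8 | bdaaebeadabcbec
   8 |  13 | beadabcbec
   9 |  20 | bec
  10 |  22 | c
  11 |  19 | cbec
  12 |   6 | cebdaaebeadabcbec
  13 |   1 | ceedacebdaaebeadabcbec
  14 |   9 | daaebeadabcbec
  15 |  16 | dabcbec
  16 |   4 | dacebdaaebeadabcbec
  17 |  14 | eadabcbec
  18 |   7 | ebdaaebeadabcbec
  19 |  12 | ebeadabcbec
  20 |  21 | ec
  21 |   3 | edacebdaaebeadabcbec
  22 |   2 | eedacebdaaebeadabcbec

SA = [10, 17, 5, 15, 11, 18, 0, 8, 13, 20, 22, 19, 6, 1, 9, 16, 4, 14, 7, 12, 21, 3, 2]
[i] adj suffixes → lcp
  [1] 10/17 → 1 ('a')
  [2] 17/5 → 1 ('a')
  [3] 5/15 → 1 ('a')
  [4] 15/11 → 1 ('a')
  [5] 11/18 → 0 ('')
  [6] 18/0 → 2 ('bc')
  [7] 0/8 → 1 ('b')
  [8] 8/13 → 1 ('b')
  [9] 13/20 → 2 ('be')
  [10] 20/22 → 0 ('')
  [11] 22/19 → 1 ('c')
  [12] 19/6 → 1 ('c')
  [13] 6/1 → 2 ('ce')
  [14] 1/9 → 0 ('')
  [15] 9/16 → 2 ('da')
  [16] 16/4 → 2 ('da')
  [17] 4/14 → 0 ('')
  [18] 14/7 → 1 ('e')
  [19] 7/12 → 2 ('eb')
  [20] 12/21 → 1 ('e')
  [21] 21/3 → 1 ('e')
  [22] 3/2 → 1 ('e')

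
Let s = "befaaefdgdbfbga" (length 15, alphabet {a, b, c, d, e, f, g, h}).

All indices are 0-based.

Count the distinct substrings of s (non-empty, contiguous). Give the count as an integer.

110

rank→(start, suffix):
  0 → (14, 'a')
  1 → (3, 'aaefdgdbfbga')
  2 → (4, 'aefdgdbfbga')
  3 → (0, 'befaaefdgdbfbga')
  4 → (10, 'bfbga')
  5 → (12, 'bga')
  6 → (9, 'dbfbga')
  7 → (7, 'dgdbfbga')
  8 → (1, 'efaaefdgdbfbga')
  9 → (5, 'efdgdbfbga')
  10 → (2, 'faaefdgdbfbga')
  11 → (11, 'fbga')
  12 → (6, 'fdgdbfbga')
  13 → (13, 'ga')
  14 → (8, 'gdbfbga')

SA = [14, 3, 4, 0, 10, 12, 9, 7, 1, 5, 2, 11, 6, 13, 8]
rank  pair      lcp
   1  s[14:],s[3:]  1  'a'
   2  s[3:],s[4:]  1  'a'
   3  s[4:],s[0:]  0  ''
   4  s[0:],s[10:]  1  'b'
   5  s[10:],s[12:]  1  'b'
   6  s[12:],s[9:]  0  ''
   7  s[9:],s[7:]  1  'd'
   8  s[7:],s[1:]  0  ''
   9  s[1:],s[5:]  2  'ef'
  10  s[5:],s[2:]  0  ''
  11  s[2:],s[11:]  1  'f'
  12  s[11:],s[6:]  1  'f'
  13  s[6:],s[13:]  0  ''
  14  s[13:],s[8:]  1  'g'

n(n+1)/2 = 15·16/2 = 120
Σ LCP = 0 + 1 + 1 + 0 + 1 + 1 + 0 + 1 + 0 + 2 + 0 + 1 + 1 + 0 + 1 = 10
distinct = 120 − 10 = 110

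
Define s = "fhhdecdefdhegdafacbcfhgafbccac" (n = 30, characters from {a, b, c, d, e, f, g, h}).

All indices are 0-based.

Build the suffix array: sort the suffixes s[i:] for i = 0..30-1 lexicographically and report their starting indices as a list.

rank | idx | suffix
   0 |  28 | ac
   1 |  16 | acbcfhgafbccac
   2 |  14 | afacbcfhgafbccac
   3 |  23 | afbccac
   4 |  25 | bccac
   5 |  18 | bcfhgafbccac
   6 |  29 | c
   7 |  27 | cac
   8 |  17 | cbcfhgafbccac
   9 |  26 | ccac
  10 |   5 | cdefdhegdafacbcfhgafbccac
  11 |  19 | cfhgafbccac
  12 |  13 | dafacbcfhgafbccac
  13 |   3 | decdefdhegdafacbcfhgafbccac
  14 |   6 | defdhegdafacbcfhgafbccac
  15 |   9 | dhegdafacbcfhgafbccac
  16 |   4 | ecdefdhegdafacbcfhgafbccac
  17 |   7 | efdhegdafacbcfhgafbccac
  18 |  11 | egdafacbcfhgafbccac
  19 |  15 | facbcfhgafbccac
  20 |  24 | fbccac
  21 |   8 | fdhegdafacbcfhgafbccac
  22 |  20 | fhgafbccac
  23 |   0 | fhhdecdefdhegdafacbcfhgafbccac
  24 |  22 | gafbccac
  25 |  12 | gdafacbcfhgafbccac
  26 |   2 | hdecdefdhegdafacbcfhgafbccac
  27 |  10 | hegdafacbcfhgafbccac
  28 |  21 | hgafbccac
  29 |   1 | hhdecdefdhegdafacbcfhgafbccac

[28, 16, 14, 23, 25, 18, 29, 27, 17, 26, 5, 19, 13, 3, 6, 9, 4, 7, 11, 15, 24, 8, 20, 0, 22, 12, 2, 10, 21, 1]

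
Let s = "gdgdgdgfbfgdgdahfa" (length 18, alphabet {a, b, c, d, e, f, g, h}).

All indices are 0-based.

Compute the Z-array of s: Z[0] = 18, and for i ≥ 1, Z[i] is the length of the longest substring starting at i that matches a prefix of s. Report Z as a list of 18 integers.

[18, 0, 5, 0, 3, 0, 1, 0, 0, 0, 4, 0, 2, 0, 0, 0, 0, 0]

Z[0]=18
i=1: i≥r, start 0; Z[1]=0
i=2: i≥r, start 0; Z[2]=5 grow→box=[2,7)
i=3: min(r-i=4, Z[1]=0)=0; Z[3]=0
i=4: min(r-i=3, Z[2]=5)=3; Z[4]=3
i=5: min(r-i=2, Z[3]=0)=0; Z[5]=0
i=6: min(r-i=1, Z[4]=3)=1; Z[6]=1
i=7: i≥r, start 0; Z[7]=0
i=8: i≥r, start 0; Z[8]=0
i=9: i≥r, start 0; Z[9]=0
i=10: i≥r, start 0; Z[10]=4 grow→box=[10,14)
i=11: min(r-i=3, Z[1]=0)=0; Z[11]=0
i=12: min(r-i=2, Z[2]=5)=2; Z[12]=2
i=13: min(r-i=1, Z[3]=0)=0; Z[13]=0
i=14: i≥r, start 0; Z[14]=0
i=15: i≥r, start 0; Z[15]=0
i=16: i≥r, start 0; Z[16]=0
i=17: i≥r, start 0; Z[17]=0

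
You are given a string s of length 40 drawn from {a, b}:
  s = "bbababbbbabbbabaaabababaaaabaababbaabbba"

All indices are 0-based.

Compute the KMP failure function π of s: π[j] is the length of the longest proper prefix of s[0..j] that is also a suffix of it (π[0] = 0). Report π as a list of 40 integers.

[0, 1, 0, 1, 0, 1, 2, 2, 2, 3, 4, 2, 2, 3, 4, 5, 0, 0, 1, 0, 1, 0, 1, 0, 0, 0, 0, 1, 0, 0, 1, 0, 1, 2, 3, 0, 1, 2, 2, 3]

π[0] = 0
j=1 s[j]='b': π[1]=1 (border 'b')
j=2 s[j]='a': k: 1→0; π[2]=0 (border '')
j=3 s[j]='b': π[3]=1 (border 'b')
j=4 s[j]='a': k: 1→0; π[4]=0 (border '')
j=5 s[j]='b': π[5]=1 (border 'b')
j=6 s[j]='b': π[6]=2 (border 'bb')
j=7 s[j]='b': k: 2→1; π[7]=2 (border 'bb')
j=8 s[j]='b': k: 2→1; π[8]=2 (border 'bb')
j=9 s[j]='a': π[9]=3 (border 'bba')
j=10 s[j]='b': π[10]=4 (border 'bbab')
j=11 s[j]='b': k: 4→1; π[11]=2 (border 'bb')
j=12 s[j]='b': k: 2→1; π[12]=2 (border 'bb')
j=13 s[j]='a': π[13]=3 (border 'bba')
j=14 s[j]='b': π[14]=4 (border 'bbab')
j=15 s[j]='a': π[15]=5 (border 'bbaba')
j=16 s[j]='a': k: 5→0; π[16]=0 (border '')
j=17 s[j]='a': π[17]=0 (border '')
j=18 s[j]='b': π[18]=1 (border 'b')
j=19 s[j]='a': k: 1→0; π[19]=0 (border '')
j=20 s[j]='b': π[20]=1 (border 'b')
j=21 s[j]='a': k: 1→0; π[21]=0 (border '')
j=22 s[j]='b': π[22]=1 (border 'b')
j=23 s[j]='a': k: 1→0; π[23]=0 (border '')
j=24 s[j]='a': π[24]=0 (border '')
j=25 s[j]='a': π[25]=0 (border '')
j=26 s[j]='a': π[26]=0 (border '')
j=27 s[j]='b': π[27]=1 (border 'b')
j=28 s[j]='a': k: 1→0; π[28]=0 (border '')
j=29 s[j]='a': π[29]=0 (border '')
j=30 s[j]='b': π[30]=1 (border 'b')
j=31 s[j]='a': k: 1→0; π[31]=0 (border '')
j=32 s[j]='b': π[32]=1 (border 'b')
j=33 s[j]='b': π[33]=2 (border 'bb')
j=34 s[j]='a': π[34]=3 (border 'bba')
j=35 s[j]='a': k: 3→0; π[35]=0 (border '')
j=36 s[j]='b': π[36]=1 (border 'b')
j=37 s[j]='b': π[37]=2 (border 'bb')
j=38 s[j]='b': k: 2→1; π[38]=2 (border 'bb')
j=39 s[j]='a': π[39]=3 (border 'bba')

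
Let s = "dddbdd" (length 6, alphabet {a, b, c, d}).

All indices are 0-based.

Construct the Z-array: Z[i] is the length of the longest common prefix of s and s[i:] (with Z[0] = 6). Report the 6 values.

[6, 2, 1, 0, 2, 1]

Z[0]=6
i=1: outside box; Z[1]=2 grow→box=[1,3)
i=2: min(r-i=1, Z[1]=2)=1; Z[2]=1
i=3: outside box; Z[3]=0
i=4: outside box; Z[4]=2 grow→box=[4,6)
i=5: min(r-i=1, Z[1]=2)=1; Z[5]=1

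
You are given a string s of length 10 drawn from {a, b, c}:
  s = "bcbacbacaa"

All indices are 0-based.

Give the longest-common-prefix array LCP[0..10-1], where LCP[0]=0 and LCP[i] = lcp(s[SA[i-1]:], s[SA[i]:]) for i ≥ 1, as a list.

sorted suffixes:
  #0 SA[0]=9  'a'
  #1 SA[1]=8  'aa'
  #2 SA[2]=6  'acaa'
  #3 SA[3]=3  'acbacaa'
  #4 SA[4]=5  'bacaa'
  #5 SA[5]=2  'bacbacaa'
  #6 SA[6]=0  'bcbacbacaa'
  #7 SA[7]=7  'caa'
  #8 SA[8]=4  'cbacaa'
  #9 SA[9]=1  'cbacbacaa'

SA = [9, 8, 6, 3, 5, 2, 0, 7, 4, 1]
[i] adj suffixes → lcp
  [1] 9/8 → 1 ('a')
  [2] 8/6 → 1 ('a')
  [3] 6/3 → 2 ('ac')
  [4] 3/5 → 0 ('')
  [5] 5/2 → 3 ('bac')
  [6] 2/0 → 1 ('b')
  [7] 0/7 → 0 ('')
  [8] 7/4 → 1 ('c')
  [9] 4/1 → 4 ('cbac')

[0, 1, 1, 2, 0, 3, 1, 0, 1, 4]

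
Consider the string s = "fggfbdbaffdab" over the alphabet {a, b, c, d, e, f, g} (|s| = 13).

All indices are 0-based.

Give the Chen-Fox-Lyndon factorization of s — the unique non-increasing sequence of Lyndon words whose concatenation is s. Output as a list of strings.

emit factor 1: 'fgg' (i=0, period=3)
emit factor 2: 'f' (i=3, period=1)
emit factor 3: 'bd' (i=4, period=2)
emit factor 4: 'b' (i=6, period=1)
emit factor 5: 'affd' (i=7, period=4)
emit factor 6: 'ab' (i=11, period=2)

["fgg", "f", "bd", "b", "affd", "ab"]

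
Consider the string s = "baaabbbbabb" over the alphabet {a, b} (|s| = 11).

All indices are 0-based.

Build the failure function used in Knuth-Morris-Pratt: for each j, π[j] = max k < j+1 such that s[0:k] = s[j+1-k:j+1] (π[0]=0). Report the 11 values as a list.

[0, 0, 0, 0, 1, 1, 1, 1, 2, 1, 1]

π[0] = 0
j=1 s[j]='a': π[1]=0 (border '')
j=2 s[j]='a': π[2]=0 (border '')
j=3 s[j]='a': π[3]=0 (border '')
j=4 s[j]='b': π[4]=1 (border 'b')
j=5 s[j]='b': k: 1→0; π[5]=1 (border 'b')
j=6 s[j]='b': k: 1→0; π[6]=1 (border 'b')
j=7 s[j]='b': k: 1→0; π[7]=1 (border 'b')
j=8 s[j]='a': π[8]=2 (border 'ba')
j=9 s[j]='b': k: 2→0; π[9]=1 (border 'b')
j=10 s[j]='b': k: 1→0; π[10]=1 (border 'b')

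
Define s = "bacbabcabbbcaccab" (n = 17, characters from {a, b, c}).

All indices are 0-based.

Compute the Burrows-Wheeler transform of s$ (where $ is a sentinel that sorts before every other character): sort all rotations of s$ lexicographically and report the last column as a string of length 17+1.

bccbbcac$ababcbbaa

rank  rotation            last
    0  $bacbabcabbbcaccab  b
    1  ab$bacbabcabbbcacc  c
    2  abbbcaccab$bacbabc  c
    3  abcabbbcaccab$bacb  b
    4  acbabcabbbcaccab$b  b
    5  accab$bacbabcabbbc  c
    6  b$bacbabcabbbcacca  a
    7  babcabbbcaccab$bac  c
    8  bacbabcabbbcaccab$  $
    9  bbbcaccab$bacbabca  a
   10  bbcaccab$bacbabcab  b
   11  bcabbbcaccab$bacba  a
   12  bcaccab$bacbabcabb  b
   13  cab$bacbabcabbbcac  c
   14  cabbbcaccab$bacbab  b
   15  caccab$bacbabcabbb  b
   16  cbabcabbbcaccab$ba  a
   17  ccab$bacbabcabbbca  a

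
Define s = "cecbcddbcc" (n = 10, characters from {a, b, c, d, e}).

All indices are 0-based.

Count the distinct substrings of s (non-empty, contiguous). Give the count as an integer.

48

rank→(start, suffix):
  0 → (7, 'bcc')
  1 → (3, 'bcddbcc')
  2 → (9, 'c')
  3 → (2, 'cbcddbcc')
  4 → (8, 'cc')
  5 → (4, 'cddbcc')
  6 → (0, 'cecbcddbcc')
  7 → (6, 'dbcc')
  8 → (5, 'ddbcc')
  9 → (1, 'ecbcddbcc')

SA = [7, 3, 9, 2, 8, 4, 0, 6, 5, 1]
rank  pair      lcp
   1  s[7:],s[3:]  2  'bc'
   2  s[3:],s[9:]  0  ''
   3  s[9:],s[2:]  1  'c'
   4  s[2:],s[8:]  1  'c'
   5  s[8:],s[4:]  1  'c'
   6  s[4:],s[0:]  1  'c'
   7  s[0:],s[6:]  0  ''
   8  s[6:],s[5:]  1  'd'
   9  s[5:],s[1:]  0  ''

n(n+1)/2 = 10·11/2 = 55
Σ LCP = 0 + 2 + 0 + 1 + 1 + 1 + 1 + 0 + 1 + 0 = 7
distinct = 55 − 7 = 48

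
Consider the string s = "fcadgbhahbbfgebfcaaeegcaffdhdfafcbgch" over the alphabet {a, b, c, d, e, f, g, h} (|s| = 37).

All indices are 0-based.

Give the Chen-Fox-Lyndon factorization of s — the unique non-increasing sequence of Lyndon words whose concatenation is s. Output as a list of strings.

emit factor 1: 'f' (i=0, period=1)
emit factor 2: 'c' (i=1, period=1)
emit factor 3: 'adgbhahbbfgebfc' (i=2, period=15)
emit factor 4: 'aaeegcaffdhdfafcbgch' (i=17, period=20)

["f", "c", "adgbhahbbfgebfc", "aaeegcaffdhdfafcbgch"]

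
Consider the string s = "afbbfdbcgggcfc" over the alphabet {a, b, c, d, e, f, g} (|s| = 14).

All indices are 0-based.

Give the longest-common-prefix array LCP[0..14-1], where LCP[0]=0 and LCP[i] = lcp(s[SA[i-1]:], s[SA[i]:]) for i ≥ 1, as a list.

rank | idx | suffix
   0 |   0 | afbbfdbcgggcfc
   1 |   2 | bbfdbcgggcfc
   2 |   6 | bcgggcfc
   3 |   3 | bfdbcgggcfc
   4 |  13 | c
   5 |  11 | cfc
   6 |   7 | cgggcfc
   7 |   5 | dbcgggcfc
   8 |   1 | fbbfdbcgggcfc
   9 |  12 | fc
  10 |   4 | fdbcgggcfc
  11 |  10 | gcfc
  12 |   9 | ggcfc
  13 |   8 | gggcfc

SA = [0, 2, 6, 3, 13, 11, 7, 5, 1, 12, 4, 10, 9, 8]
[i] adj suffixes → lcp
  [1] 0/2 → 0 ('')
  [2] 2/6 → 1 ('b')
  [3] 6/3 → 1 ('b')
  [4] 3/13 → 0 ('')
  [5] 13/11 → 1 ('c')
  [6] 11/7 → 1 ('c')
  [7] 7/5 → 0 ('')
  [8] 5/1 → 0 ('')
  [9] 1/12 → 1 ('f')
  [10] 12/4 → 1 ('f')
  [11] 4/10 → 0 ('')
  [12] 10/9 → 1 ('g')
  [13] 9/8 → 2 ('gg')

[0, 0, 1, 1, 0, 1, 1, 0, 0, 1, 1, 0, 1, 2]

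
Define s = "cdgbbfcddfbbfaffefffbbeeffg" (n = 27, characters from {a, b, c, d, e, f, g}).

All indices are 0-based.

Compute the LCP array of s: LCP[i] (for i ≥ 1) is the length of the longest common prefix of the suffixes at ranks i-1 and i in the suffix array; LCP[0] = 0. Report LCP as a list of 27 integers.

[0, 0, 2, 3, 1, 1, 2, 0, 2, 0, 1, 1, 0, 1, 3, 0, 1, 3, 1, 1, 1, 2, 2, 2, 1, 0, 1]

sorted suffixes:
  #0 SA[0]=13  'affefffbbeeffg'
  #1 SA[1]=20  'bbeeffg'
  #2 SA[2]=10  'bbfaffefffbbeeffg'
  #3 SA[3]=3  'bbfcddfbbfaffefffbbeeffg'
  #4 SA[4]=21  'beeffg'
  #5 SA[5]=11  'bfaffefffbbeeffg'
  #6 SA[6]=4  'bfcddfbbfaffefffbbeeffg'
  #7 SA[7]=6  'cddfbbfaffefffbbeeffg'
  #8 SA[8]=0  'cdgbbfcddfbbfaffefffbbeeffg'
  #9 SA[9]=7  'ddfbbfaffefffbbeeffg'
  #10 SA[10]=8  'dfbbfaffefffbbeeffg'
  #11 SA[11]=1  'dgbbfcddfbbfaffefffbbeeffg'
  #12 SA[12]=22  'eeffg'
  #13 SA[13]=16  'efffbbeeffg'
  #14 SA[14]=23  'effg'
  #15 SA[15]=12  'faffefffbbeeffg'
  #16 SA[16]=19  'fbbeeffg'
  #17 SA[17]=9  'fbbfaffefffbbeeffg'
  #18 SA[18]=5  'fcddfbbfaffefffbbeeffg'
  #19 SA[19]=15  'fefffbbeeffg'
  #20 SA[20]=18  'ffbbeeffg'
  #21 SA[21]=14  'ffefffbbeeffg'
  #22 SA[22]=17  'fffbbeeffg'
  #23 SA[23]=24  'ffg'
  #24 SA[24]=25  'fg'
  #25 SA[25]=26  'g'
  #26 SA[26]=2  'gbbfcddfbbfaffefffbbeeffg'

SA = [13, 20, 10, 3, 21, 11, 4, 6, 0, 7, 8, 1, 22, 16, 23, 12, 19, 9, 5, 15, 18, 14, 17, 24, 25, 26, 2]
rank  pair      lcp
   1  s[13:],s[20:]  0  ''
   2  s[20:],s[10:]  2  'bb'
   3  s[10:],s[3:]  3  'bbf'
   4  s[3:],s[21:]  1  'b'
   5  s[21:],s[11:]  1  'b'
   6  s[11:],s[4:]  2  'bf'
   7  s[4:],s[6:]  0  ''
   8  s[6:],s[0:]  2  'cd'
   9  s[0:],s[7:]  0  ''
  10  s[7:],s[8:]  1  'd'
  11  s[8:],s[1:]  1  'd'
  12  s[1:],s[22:]  0  ''
  13  s[22:],s[16:]  1  'e'
  14  s[16:],s[23:]  3  'eff'
  15  s[23:],s[12:]  0  ''
  16  s[12:],s[19:]  1  'f'
  17  s[19:],s[9:]  3  'fbb'
  18  s[9:],s[5:]  1  'f'
  19  s[5:],s[15:]  1  'f'
  20  s[15:],s[18:]  1  'f'
  21  s[18:],s[14:]  2  'ff'
  22  s[14:],s[17:]  2  'ff'
  23  s[17:],s[24:]  2  'ff'
  24  s[24:],s[25:]  1  'f'
  25  s[25:],s[26:]  0  ''
  26  s[26:],s[2:]  1  'g'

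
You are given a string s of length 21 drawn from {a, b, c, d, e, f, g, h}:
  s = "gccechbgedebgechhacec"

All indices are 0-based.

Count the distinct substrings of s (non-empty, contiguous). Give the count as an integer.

208

rank→(start, suffix):
  0 → (17, 'acec')
  1 → (11, 'bgechhacec')
  2 → (6, 'bgedebgechhacec')
  3 → (20, 'c')
  4 → (1, 'ccechbgedebgechhacec')
  5 → (18, 'cec')
  6 → (2, 'cechbgedebgechhacec')
  7 → (4, 'chbgedebgechhacec')
  8 → (14, 'chhacec')
  9 → (9, 'debgechhacec')
  10 → (10, 'ebgechhacec')
  11 → (19, 'ec')
  12 → (3, 'echbgedebgechhacec')
  13 → (13, 'echhacec')
  14 → (8, 'edebgechhacec')
  15 → (0, 'gccechbgedebgechhacec')
  16 → (12, 'gechhacec')
  17 → (7, 'gedebgechhacec')
  18 → (16, 'hacec')
  19 → (5, 'hbgedebgechhacec')
  20 → (15, 'hhacec')

SA = [17, 11, 6, 20, 1, 18, 2, 4, 14, 9, 10, 19, 3, 13, 8, 0, 12, 7, 16, 5, 15]
[i] adj suffixes → lcp
  [1] 17/11 → 0 ('')
  [2] 11/6 → 3 ('bge')
  [3] 6/20 → 0 ('')
  [4] 20/1 → 1 ('c')
  [5] 1/18 → 1 ('c')
  [6] 18/2 → 3 ('cec')
  [7] 2/4 → 1 ('c')
  [8] 4/14 → 2 ('ch')
  [9] 14/9 → 0 ('')
  [10] 9/10 → 0 ('')
  [11] 10/19 → 1 ('e')
  [12] 19/3 → 2 ('ec')
  [13] 3/13 → 3 ('ech')
  [14] 13/8 → 1 ('e')
  [15] 8/0 → 0 ('')
  [16] 0/12 → 1 ('g')
  [17] 12/7 → 2 ('ge')
  [18] 7/16 → 0 ('')
  [19] 16/5 → 1 ('h')
  [20] 5/15 → 1 ('h')

n(n+1)/2 = 21·22/2 = 231
Σ LCP = 0 + 0 + 3 + 0 + 1 + 1 + 3 + 1 + 2 + 0 + 0 + 1 + 2 + 3 + 1 + 0 + 1 + 2 + 0 + 1 + 1 = 23
distinct = 231 − 23 = 208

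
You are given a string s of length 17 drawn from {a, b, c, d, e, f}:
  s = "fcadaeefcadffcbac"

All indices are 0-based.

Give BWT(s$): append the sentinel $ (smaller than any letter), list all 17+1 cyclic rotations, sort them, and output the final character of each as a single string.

rank  rotation            last
    0  $fcadaeefcadffcbac  c
    1  ac$fcadaeefcadffcb  b
    2  adaeefcadffcbac$fc  c
    3  adffcbac$fcadaeefc  c
    4  aeefcadffcbac$fcad  d
    5  bac$fcadaeefcadffc  c
    6  c$fcadaeefcadffcba  a
    7  cadaeefcadffcbac$f  f
    8  cadffcbac$fcadaeef  f
    9  cbac$fcadaeefcadff  f
   10  daeefcadffcbac$fca  a
   11  dffcbac$fcadaeefca  a
   12  eefcadffcbac$fcada  a
   13  efcadffcbac$fcadae  e
   14  fcadaeefcadffcbac$  $
   15  fcadffcbac$fcadaee  e
   16  fcbac$fcadaeefcadf  f
   17  ffcbac$fcadaeefcad  d

cbccdcafffaaae$efd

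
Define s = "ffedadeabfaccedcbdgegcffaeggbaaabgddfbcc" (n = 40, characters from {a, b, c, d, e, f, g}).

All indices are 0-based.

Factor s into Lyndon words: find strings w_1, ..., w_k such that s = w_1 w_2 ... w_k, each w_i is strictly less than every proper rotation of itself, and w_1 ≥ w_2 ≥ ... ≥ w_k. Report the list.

emit factor 1: 'f' (i=0, period=1)
emit factor 2: 'f' (i=1, period=1)
emit factor 3: 'e' (i=2, period=1)
emit factor 4: 'd' (i=3, period=1)
emit factor 5: 'ade' (i=4, period=3)
emit factor 6: 'abfaccedcbdgegcffaeggb' (i=7, period=22)
emit factor 7: 'aaabgddfbcc' (i=29, period=11)

["f", "f", "e", "d", "ade", "abfaccedcbdgegcffaeggb", "aaabgddfbcc"]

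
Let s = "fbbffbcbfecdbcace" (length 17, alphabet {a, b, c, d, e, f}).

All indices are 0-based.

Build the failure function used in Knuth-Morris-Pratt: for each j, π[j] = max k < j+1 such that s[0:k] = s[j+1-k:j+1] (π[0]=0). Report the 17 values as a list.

π[0] = 0
j=1 s[j]='b': π[1]=0 (border '')
j=2 s[j]='b': π[2]=0 (border '')
j=3 s[j]='f': π[3]=1 (border 'f')
j=4 s[j]='f': k: 1→0; π[4]=1 (border 'f')
j=5 s[j]='b': π[5]=2 (border 'fb')
j=6 s[j]='c': k: 2→0; π[6]=0 (border '')
j=7 s[j]='b': π[7]=0 (border '')
j=8 s[j]='f': π[8]=1 (border 'f')
j=9 s[j]='e': k: 1→0; π[9]=0 (border '')
j=10 s[j]='c': π[10]=0 (border '')
j=11 s[j]='d': π[11]=0 (border '')
j=12 s[j]='b': π[12]=0 (border '')
j=13 s[j]='c': π[13]=0 (border '')
j=14 s[j]='a': π[14]=0 (border '')
j=15 s[j]='c': π[15]=0 (border '')
j=16 s[j]='e': π[16]=0 (border '')

[0, 0, 0, 1, 1, 2, 0, 0, 1, 0, 0, 0, 0, 0, 0, 0, 0]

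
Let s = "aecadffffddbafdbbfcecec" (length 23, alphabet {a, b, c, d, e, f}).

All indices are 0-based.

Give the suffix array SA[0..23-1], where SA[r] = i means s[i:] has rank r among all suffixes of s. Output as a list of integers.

rank | idx | suffix
   0 |   3 | adffffddbafdbbfcecec
   1 |   0 | aecadffffddbafdbbfcecec
   2 |  12 | afdbbfcecec
   3 |  11 | bafdbbfcecec
   4 |  15 | bbfcecec
   5 |  16 | bfcecec
   6 |  22 | c
   7 |   2 | cadffffddbafdbbfcecec
   8 |  20 | cec
   9 |  18 | cecec
  10 |  10 | dbafdbbfcecec
  11 |  14 | dbbfcecec
  12 |   9 | ddbafdbbfcecec
  13 |   4 | dffffddbafdbbfcecec
  14 |  21 | ec
  15 |   1 | ecadffffddbafdbbfcecec
  16 |  19 | ecec
  17 |  17 | fcecec
  18 |  13 | fdbbfcecec
  19 |   8 | fddbafdbbfcecec
  20 |   7 | ffddbafdbbfcecec
  21 |   6 | fffddbafdbbfcecec
  22 |   5 | ffffddbafdbbfcecec

[3, 0, 12, 11, 15, 16, 22, 2, 20, 18, 10, 14, 9, 4, 21, 1, 19, 17, 13, 8, 7, 6, 5]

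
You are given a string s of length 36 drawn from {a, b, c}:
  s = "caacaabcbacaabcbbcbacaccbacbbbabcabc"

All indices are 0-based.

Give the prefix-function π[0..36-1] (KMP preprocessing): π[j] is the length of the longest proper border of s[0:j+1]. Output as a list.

[0, 0, 0, 1, 2, 3, 0, 1, 0, 0, 1, 2, 3, 0, 1, 0, 0, 1, 0, 0, 1, 2, 1, 1, 0, 0, 1, 0, 0, 0, 0, 0, 1, 2, 0, 1]

π[0] = 0
j=1 s[j]='a': π[1]=0 (border '')
j=2 s[j]='a': π[2]=0 (border '')
j=3 s[j]='c': π[3]=1 (border 'c')
j=4 s[j]='a': π[4]=2 (border 'ca')
j=5 s[j]='a': π[5]=3 (border 'caa')
j=6 s[j]='b': k: 3→0; π[6]=0 (border '')
j=7 s[j]='c': π[7]=1 (border 'c')
j=8 s[j]='b': k: 1→0; π[8]=0 (border '')
j=9 s[j]='a': π[9]=0 (border '')
j=10 s[j]='c': π[10]=1 (border 'c')
j=11 s[j]='a': π[11]=2 (border 'ca')
j=12 s[j]='a': π[12]=3 (border 'caa')
j=13 s[j]='b': k: 3→0; π[13]=0 (border '')
j=14 s[j]='c': π[14]=1 (border 'c')
j=15 s[j]='b': k: 1→0; π[15]=0 (border '')
j=16 s[j]='b': π[16]=0 (border '')
j=17 s[j]='c': π[17]=1 (border 'c')
j=18 s[j]='b': k: 1→0; π[18]=0 (border '')
j=19 s[j]='a': π[19]=0 (border '')
j=20 s[j]='c': π[20]=1 (border 'c')
j=21 s[j]='a': π[21]=2 (border 'ca')
j=22 s[j]='c': k: 2→0; π[22]=1 (border 'c')
j=23 s[j]='c': k: 1→0; π[23]=1 (border 'c')
j=24 s[j]='b': k: 1→0; π[24]=0 (border '')
j=25 s[j]='a': π[25]=0 (border '')
j=26 s[j]='c': π[26]=1 (border 'c')
j=27 s[j]='b': k: 1→0; π[27]=0 (border '')
j=28 s[j]='b': π[28]=0 (border '')
j=29 s[j]='b': π[29]=0 (border '')
j=30 s[j]='a': π[30]=0 (border '')
j=31 s[j]='b': π[31]=0 (border '')
j=32 s[j]='c': π[32]=1 (border 'c')
j=33 s[j]='a': π[33]=2 (border 'ca')
j=34 s[j]='b': k: 2→0; π[34]=0 (border '')
j=35 s[j]='c': π[35]=1 (border 'c')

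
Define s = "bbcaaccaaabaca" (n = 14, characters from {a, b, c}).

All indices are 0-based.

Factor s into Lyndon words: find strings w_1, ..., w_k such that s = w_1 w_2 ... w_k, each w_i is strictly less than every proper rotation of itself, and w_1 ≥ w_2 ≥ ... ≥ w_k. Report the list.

["bbc", "aacc", "aaabac", "a"]

emit factor 1: 'bbc' (i=0, period=3)
emit factor 2: 'aacc' (i=3, period=4)
emit factor 3: 'aaabac' (i=7, period=6)
emit factor 4: 'a' (i=13, period=1)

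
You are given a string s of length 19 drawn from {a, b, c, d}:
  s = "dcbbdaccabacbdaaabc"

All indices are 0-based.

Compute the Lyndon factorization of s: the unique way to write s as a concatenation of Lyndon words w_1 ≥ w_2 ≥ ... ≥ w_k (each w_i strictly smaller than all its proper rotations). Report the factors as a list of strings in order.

emit factor 1: 'd' (i=0, period=1)
emit factor 2: 'c' (i=1, period=1)
emit factor 3: 'bbd' (i=2, period=3)
emit factor 4: 'acc' (i=5, period=3)
emit factor 5: 'abacbd' (i=8, period=6)
emit factor 6: 'aaabc' (i=14, period=5)

["d", "c", "bbd", "acc", "abacbd", "aaabc"]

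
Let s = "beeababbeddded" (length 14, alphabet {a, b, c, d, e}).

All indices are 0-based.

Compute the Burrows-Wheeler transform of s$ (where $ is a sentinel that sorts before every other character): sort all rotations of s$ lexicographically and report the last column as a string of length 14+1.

rank  rotation         last
    0  $beeababbeddded  d
    1  ababbeddded$bee  e
    2  abbeddded$beeab  b
    3  babbeddded$beea  a
    4  bbeddded$beeaba  a
    5  beddded$beeabab  b
    6  beeababbeddded$  $
    7  d$beeababbeddde  e
    8  ddded$beeababbe  e
    9  dded$beeababbed  d
   10  ded$beeababbedd  d
   11  eababbeddded$be  e
   12  ed$beeababbeddd  d
   13  eddded$beeababb  b
   14  eeababbeddded$b  b

debaab$eeddedbb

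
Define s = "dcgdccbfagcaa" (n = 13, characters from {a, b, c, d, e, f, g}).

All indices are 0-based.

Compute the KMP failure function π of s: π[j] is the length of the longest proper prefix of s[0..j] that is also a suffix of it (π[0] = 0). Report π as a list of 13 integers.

π[0] = 0
j=1 s[j]='c': π[1]=0 (border '')
j=2 s[j]='g': π[2]=0 (border '')
j=3 s[j]='d': π[3]=1 (border 'd')
j=4 s[j]='c': π[4]=2 (border 'dc')
j=5 s[j]='c': k: 2→0; π[5]=0 (border '')
j=6 s[j]='b': π[6]=0 (border '')
j=7 s[j]='f': π[7]=0 (border '')
j=8 s[j]='a': π[8]=0 (border '')
j=9 s[j]='g': π[9]=0 (border '')
j=10 s[j]='c': π[10]=0 (border '')
j=11 s[j]='a': π[11]=0 (border '')
j=12 s[j]='a': π[12]=0 (border '')

[0, 0, 0, 1, 2, 0, 0, 0, 0, 0, 0, 0, 0]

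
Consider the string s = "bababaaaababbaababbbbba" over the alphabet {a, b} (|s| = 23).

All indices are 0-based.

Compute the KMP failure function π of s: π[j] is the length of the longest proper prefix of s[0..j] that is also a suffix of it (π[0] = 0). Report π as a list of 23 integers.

π[0] = 0
j=1 s[j]='a': π[1]=0 (border '')
j=2 s[j]='b': π[2]=1 (border 'b')
j=3 s[j]='a': π[3]=2 (border 'ba')
j=4 s[j]='b': π[4]=3 (border 'bab')
j=5 s[j]='a': π[5]=4 (border 'baba')
j=6 s[j]='a': k: 4→2→0; π[6]=0 (border '')
j=7 s[j]='a': π[7]=0 (border '')
j=8 s[j]='a': π[8]=0 (border '')
j=9 s[j]='b': π[9]=1 (border 'b')
j=10 s[j]='a': π[10]=2 (border 'ba')
j=11 s[j]='b': π[11]=3 (border 'bab')
j=12 s[j]='b': k: 3→1→0; π[12]=1 (border 'b')
j=13 s[j]='a': π[13]=2 (border 'ba')
j=14 s[j]='a': k: 2→0; π[14]=0 (border '')
j=15 s[j]='b': π[15]=1 (border 'b')
j=16 s[j]='a': π[16]=2 (border 'ba')
j=17 s[j]='b': π[17]=3 (border 'bab')
j=18 s[j]='b': k: 3→1→0; π[18]=1 (border 'b')
j=19 s[j]='b': k: 1→0; π[19]=1 (border 'b')
j=20 s[j]='b': k: 1→0; π[20]=1 (border 'b')
j=21 s[j]='b': k: 1→0; π[21]=1 (border 'b')
j=22 s[j]='a': π[22]=2 (border 'ba')

[0, 0, 1, 2, 3, 4, 0, 0, 0, 1, 2, 3, 1, 2, 0, 1, 2, 3, 1, 1, 1, 1, 2]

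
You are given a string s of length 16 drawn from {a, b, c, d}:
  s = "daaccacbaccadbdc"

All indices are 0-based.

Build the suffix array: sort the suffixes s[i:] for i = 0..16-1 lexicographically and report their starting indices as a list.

[1, 5, 2, 8, 11, 7, 13, 15, 4, 10, 6, 3, 9, 0, 12, 14]

rank | idx | suffix
   0 |   1 | aaccacbaccadbdc
   1 |   5 | acbaccadbdc
   2 |   2 | accacbaccadbdc
   3 |   8 | accadbdc
   4 |  11 | adbdc
   5 |   7 | baccadbdc
   6 |  13 | bdc
   7 |  15 | c
   8 |   4 | cacbaccadbdc
   9 |  10 | cadbdc
  10 |   6 | cbaccadbdc
  11 |   3 | ccacbaccadbdc
  12 |   9 | ccadbdc
  13 |   0 | daaccacbaccadbdc
  14 |  12 | dbdc
  15 |  14 | dc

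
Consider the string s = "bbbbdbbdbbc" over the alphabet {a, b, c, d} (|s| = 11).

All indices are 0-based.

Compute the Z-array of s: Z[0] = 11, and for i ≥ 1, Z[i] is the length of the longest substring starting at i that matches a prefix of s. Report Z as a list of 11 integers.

[11, 3, 2, 1, 0, 2, 1, 0, 2, 1, 0]

Z[0]=11
i=1: i≥r, start 0; Z[1]=3 extend→box=[1,4)
i=2: min(r-i=2, Z[1]=3)=2; Z[2]=2
i=3: min(r-i=1, Z[2]=2)=1; Z[3]=1
i=4: i≥r, start 0; Z[4]=0
i=5: i≥r, start 0; Z[5]=2 extend→box=[5,7)
i=6: min(r-i=1, Z[1]=3)=1; Z[6]=1
i=7: i≥r, start 0; Z[7]=0
i=8: i≥r, start 0; Z[8]=2 extend→box=[8,10)
i=9: min(r-i=1, Z[1]=3)=1; Z[9]=1
i=10: i≥r, start 0; Z[10]=0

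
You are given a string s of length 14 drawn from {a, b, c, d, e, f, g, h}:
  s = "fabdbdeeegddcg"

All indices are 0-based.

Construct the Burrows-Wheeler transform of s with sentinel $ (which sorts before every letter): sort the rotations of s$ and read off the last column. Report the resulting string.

rank  rotation         last
    0  $fabdbdeeegddcg  g
    1  abdbdeeegddcg$f  f
    2  bdbdeeegddcg$fa  a
    3  bdeeegddcg$fabd  d
    4  cg$fabdbdeeegdd  d
    5  dbdeeegddcg$fab  b
    6  dcg$fabdbdeeegd  d
    7  ddcg$fabdbdeeeg  g
    8  deeegddcg$fabdb  b
    9  eeegddcg$fabdbd  d
   10  eegddcg$fabdbde  e
   11  egddcg$fabdbdee  e
   12  fabdbdeeegddcg$  $
   13  g$fabdbdeeegddc  c
   14  gddcg$fabdbdeee  e

gfaddbdgbdee$ce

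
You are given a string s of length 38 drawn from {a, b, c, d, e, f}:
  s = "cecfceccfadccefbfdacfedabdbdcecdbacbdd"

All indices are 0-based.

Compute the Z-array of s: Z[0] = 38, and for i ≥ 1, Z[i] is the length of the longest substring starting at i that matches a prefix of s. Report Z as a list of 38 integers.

Z[0]=38
i=1: i≥r, start 0; Z[1]=0
i=2: i≥r, start 0; Z[2]=1 grow→box=[2,3)
i=3: i≥r, start 0; Z[3]=0
i=4: i≥r, start 0; Z[4]=3 grow→box=[4,7)
i=5: min(r-i=2, Z[1]=0)=0; Z[5]=0
i=6: min(r-i=1, Z[2]=1)=1; Z[6]=1
i=7: i≥r, start 0; Z[7]=1 grow→box=[7,8)
i=8: i≥r, start 0; Z[8]=0
i=9: i≥r, start 0; Z[9]=0
i=10: i≥r, start 0; Z[10]=0
i=11: i≥r, start 0; Z[11]=1 grow→box=[11,12)
i=12: i≥r, start 0; Z[12]=2 grow→box=[12,14)
i=13: min(r-i=1, Z[1]=0)=0; Z[13]=0
i=14: i≥r, start 0; Z[14]=0
i=15: i≥r, start 0; Z[15]=0
i=16: i≥r, start 0; Z[16]=0
i=17: i≥r, start 0; Z[17]=0
i=18: i≥r, start 0; Z[18]=0
i=19: i≥r, start 0; Z[19]=1 grow→box=[19,20)
i=20: i≥r, start 0; Z[20]=0
i=21: i≥r, start 0; Z[21]=0
i=22: i≥r, start 0; Z[22]=0
i=23: i≥r, start 0; Z[23]=0
i=24: i≥r, start 0; Z[24]=0
i=25: i≥r, start 0; Z[25]=0
i=26: i≥r, start 0; Z[26]=0
i=27: i≥r, start 0; Z[27]=0
i=28: i≥r, start 0; Z[28]=3 grow→box=[28,31)
i=29: min(r-i=2, Z[1]=0)=0; Z[29]=0
i=30: min(r-i=1, Z[2]=1)=1; Z[30]=1
i=31: i≥r, start 0; Z[31]=0
i=32: i≥r, start 0; Z[32]=0
i=33: i≥r, start 0; Z[33]=0
i=34: i≥r, start 0; Z[34]=1 grow→box=[34,35)
i=35: i≥r, start 0; Z[35]=0
i=36: i≥r, start 0; Z[36]=0
i=37: i≥r, start 0; Z[37]=0

[38, 0, 1, 0, 3, 0, 1, 1, 0, 0, 0, 1, 2, 0, 0, 0, 0, 0, 0, 1, 0, 0, 0, 0, 0, 0, 0, 0, 3, 0, 1, 0, 0, 0, 1, 0, 0, 0]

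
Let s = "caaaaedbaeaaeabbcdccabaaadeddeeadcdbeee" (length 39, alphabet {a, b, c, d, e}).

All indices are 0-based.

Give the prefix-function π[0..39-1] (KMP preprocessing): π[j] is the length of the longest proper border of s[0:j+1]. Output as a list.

π[0] = 0
j=1 s[j]='a': π[1]=0 (border '')
j=2 s[j]='a': π[2]=0 (border '')
j=3 s[j]='a': π[3]=0 (border '')
j=4 s[j]='a': π[4]=0 (border '')
j=5 s[j]='e': π[5]=0 (border '')
j=6 s[j]='d': π[6]=0 (border '')
j=7 s[j]='b': π[7]=0 (border '')
j=8 s[j]='a': π[8]=0 (border '')
j=9 s[j]='e': π[9]=0 (border '')
j=10 s[j]='a': π[10]=0 (border '')
j=11 s[j]='a': π[11]=0 (border '')
j=12 s[j]='e': π[12]=0 (border '')
j=13 s[j]='a': π[13]=0 (border '')
j=14 s[j]='b': π[14]=0 (border '')
j=15 s[j]='b': π[15]=0 (border '')
j=16 s[j]='c': π[16]=1 (border 'c')
j=17 s[j]='d': k: 1→0; π[17]=0 (border '')
j=18 s[j]='c': π[18]=1 (border 'c')
j=19 s[j]='c': k: 1→0; π[19]=1 (border 'c')
j=20 s[j]='a': π[20]=2 (border 'ca')
j=21 s[j]='b': k: 2→0; π[21]=0 (border '')
j=22 s[j]='a': π[22]=0 (border '')
j=23 s[j]='a': π[23]=0 (border '')
j=24 s[j]='a': π[24]=0 (border '')
j=25 s[j]='d': π[25]=0 (border '')
j=26 s[j]='e': π[26]=0 (border '')
j=27 s[j]='d': π[27]=0 (border '')
j=28 s[j]='d': π[28]=0 (border '')
j=29 s[j]='e': π[29]=0 (border '')
j=30 s[j]='e': π[30]=0 (border '')
j=31 s[j]='a': π[31]=0 (border '')
j=32 s[j]='d': π[32]=0 (border '')
j=33 s[j]='c': π[33]=1 (border 'c')
j=34 s[j]='d': k: 1→0; π[34]=0 (border '')
j=35 s[j]='b': π[35]=0 (border '')
j=36 s[j]='e': π[36]=0 (border '')
j=37 s[j]='e': π[37]=0 (border '')
j=38 s[j]='e': π[38]=0 (border '')

[0, 0, 0, 0, 0, 0, 0, 0, 0, 0, 0, 0, 0, 0, 0, 0, 1, 0, 1, 1, 2, 0, 0, 0, 0, 0, 0, 0, 0, 0, 0, 0, 0, 1, 0, 0, 0, 0, 0]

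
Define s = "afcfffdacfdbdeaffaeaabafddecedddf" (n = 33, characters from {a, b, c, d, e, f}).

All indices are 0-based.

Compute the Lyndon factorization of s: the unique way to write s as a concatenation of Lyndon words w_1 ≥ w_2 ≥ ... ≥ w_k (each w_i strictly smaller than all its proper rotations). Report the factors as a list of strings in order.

["afcfffd", "acfdbdeaffae", "aabafddecedddf"]

emit factor 1: 'afcfffd' (i=0, period=7)
emit factor 2: 'acfdbdeaffae' (i=7, period=12)
emit factor 3: 'aabafddecedddf' (i=19, period=14)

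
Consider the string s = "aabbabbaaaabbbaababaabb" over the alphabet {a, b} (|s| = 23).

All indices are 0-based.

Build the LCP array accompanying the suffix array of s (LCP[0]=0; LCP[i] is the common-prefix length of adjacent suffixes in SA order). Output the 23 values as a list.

sorted suffixes:
  #0 SA[0]=7  'aaaabbbaababaabb'
  #1 SA[1]=8  'aaabbbaababaabb'
  #2 SA[2]=14  'aababaabb'
  #3 SA[3]=19  'aabb'
  #4 SA[4]=0  'aabbabbaaaabbbaababaabb'
  #5 SA[5]=9  'aabbbaababaabb'
  #6 SA[6]=17  'abaabb'
  #7 SA[7]=15  'ababaabb'
  #8 SA[8]=20  'abb'
  #9 SA[9]=4  'abbaaaabbbaababaabb'
  #10 SA[10]=1  'abbabbaaaabbbaababaabb'
  #11 SA[11]=10  'abbbaababaabb'
  #12 SA[12]=22  'b'
  #13 SA[13]=6  'baaaabbbaababaabb'
  #14 SA[14]=13  'baababaabb'
  #15 SA[15]=18  'baabb'
  #16 SA[16]=16  'babaabb'
  #17 SA[17]=3  'babbaaaabbbaababaabb'
  #18 SA[18]=21  'bb'
  #19 SA[19]=5  'bbaaaabbbaababaabb'
  #20 SA[20]=12  'bbaababaabb'
  #21 SA[21]=2  'bbabbaaaabbbaababaabb'
  #22 SA[22]=11  'bbbaababaabb'

SA = [7, 8, 14, 19, 0, 9, 17, 15, 20, 4, 1, 10, 22, 6, 13, 18, 16, 3, 21, 5, 12, 2, 11]
rank  pair      lcp
   1  s[7:],s[8:]  3  'aaa'
   2  s[8:],s[14:]  2  'aa'
   3  s[14:],s[19:]  3  'aab'
   4  s[19:],s[0:]  4  'aabb'
   5  s[0:],s[9:]  4  'aabb'
   6  s[9:],s[17:]  1  'a'
   7  s[17:],s[15:]  3  'aba'
   8  s[15:],s[20:]  2  'ab'
   9  s[20:],s[4:]  3  'abb'
  10  s[4:],s[1:]  4  'abba'
  11  s[1:],s[10:]  3  'abb'
  12  s[10:],s[22:]  0  ''
  13  s[22:],s[6:]  1  'b'
  14  s[6:],s[13:]  3  'baa'
  15  s[13:],s[18:]  4  'baab'
  16  s[18:],s[16:]  2  'ba'
  17  s[16:],s[3:]  3  'bab'
  18  s[3:],s[21:]  1  'b'
  19  s[21:],s[5:]  2  'bb'
  20  s[5:],s[12:]  4  'bbaa'
  21  s[12:],s[2:]  3  'bba'
  22  s[2:],s[11:]  2  'bb'

[0, 3, 2, 3, 4, 4, 1, 3, 2, 3, 4, 3, 0, 1, 3, 4, 2, 3, 1, 2, 4, 3, 2]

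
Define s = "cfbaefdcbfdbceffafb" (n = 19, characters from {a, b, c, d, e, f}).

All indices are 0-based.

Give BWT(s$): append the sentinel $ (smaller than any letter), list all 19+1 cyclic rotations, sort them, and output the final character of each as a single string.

rank  rotation              last
    0  $cfbaefdcbfdbceffafb  b
    1  aefdcbfdbceffafb$cfb  b
    2  afb$cfbaefdcbfdbceff  f
    3  b$cfbaefdcbfdbceffaf  f
    4  baefdcbfdbceffafb$cf  f
    5  bceffafb$cfbaefdcbfd  d
    6  bfdbceffafb$cfbaefdc  c
    7  cbfdbceffafb$cfbaefd  d
    8  ceffafb$cfbaefdcbfdb  b
    9  cfbaefdcbfdbceffafb$  $
   10  dbceffafb$cfbaefdcbf  f
   11  dcbfdbceffafb$cfbaef  f
   12  efdcbfdbceffafb$cfba  a
   13  effafb$cfbaefdcbfdbc  c
   14  fafb$cfbaefdcbfdbcef  f
   15  fb$cfbaefdcbfdbceffa  a
   16  fbaefdcbfdbceffafb$c  c
   17  fdbceffafb$cfbaefdcb  b
   18  fdcbfdbceffafb$cfbae  e
   19  ffafb$cfbaefdcbfdbce  e

bbfffdcdb$ffacfacbee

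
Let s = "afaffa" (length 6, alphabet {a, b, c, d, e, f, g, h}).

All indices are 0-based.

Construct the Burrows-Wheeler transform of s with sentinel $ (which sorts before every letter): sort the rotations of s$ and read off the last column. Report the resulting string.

af$ffaa

rank  rotation last
    0  $afaffa  a
    1  a$afaff  f
    2  afaffa$  $
    3  affa$af  f
    4  fa$afaf  f
    5  faffa$a  a
    6  ffa$afa  a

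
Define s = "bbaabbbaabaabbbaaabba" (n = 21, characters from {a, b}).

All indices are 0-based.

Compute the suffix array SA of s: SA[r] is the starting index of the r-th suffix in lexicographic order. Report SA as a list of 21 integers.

rank→(start, suffix):
  0 → (20, 'a')
  1 → (15, 'aaabba')
  2 → (7, 'aabaabbbaaabba')
  3 → (16, 'aabba')
  4 → (10, 'aabbbaaabba')
  5 → (2, 'aabbbaabaabbbaaabba')
  6 → (8, 'abaabbbaaabba')
  7 → (17, 'abba')
  8 → (11, 'abbbaaabba')
  9 → (3, 'abbbaabaabbbaaabba')
  10 → (19, 'ba')
  11 → (14, 'baaabba')
  12 → (6, 'baabaabbbaaabba')
  13 → (9, 'baabbbaaabba')
  14 → (1, 'baabbbaabaabbbaaabba')
  15 → (18, 'bba')
  16 → (13, 'bbaaabba')
  17 → (5, 'bbaabaabbbaaabba')
  18 → (0, 'bbaabbbaabaabbbaaabba')
  19 → (12, 'bbbaaabba')
  20 → (4, 'bbbaabaabbbaaabba')

[20, 15, 7, 16, 10, 2, 8, 17, 11, 3, 19, 14, 6, 9, 1, 18, 13, 5, 0, 12, 4]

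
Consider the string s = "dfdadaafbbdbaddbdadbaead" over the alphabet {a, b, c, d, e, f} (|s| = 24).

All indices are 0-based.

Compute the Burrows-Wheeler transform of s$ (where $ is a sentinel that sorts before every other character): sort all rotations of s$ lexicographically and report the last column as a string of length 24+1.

rank  rotation                   last
    0  $dfdadaafbbdbaddbdadbaead  d
    1  aafbbdbaddbdadbaead$dfdad  d
    2  ad$dfdadaafbbdbaddbdadbae  e
    3  adaafbbdbaddbdadbaead$dfd  d
    4  adbaead$dfdadaafbbdbaddbd  d
    5  addbdadbaead$dfdadaafbbdb  b
    6  aead$dfdadaafbbdbaddbdadb  b
    7  afbbdbaddbdadbaead$dfdada  a
    8  baddbdadbaead$dfdadaafbbd  d
    9  baead$dfdadaafbbdbaddbdad  d
   10  bbdbaddbdadbaead$dfdadaaf  f
   11  bdadbaead$dfdadaafbbdbadd  d
   12  bdbaddbdadbaead$dfdadaafb  b
   13  d$dfdadaafbbdbaddbdadbaea  a
   14  daafbbdbaddbdadbaead$dfda  a
   15  dadaafbbdbaddbdadbaead$df  f
   16  dadbaead$dfdadaafbbdbaddb  b
   17  dbaddbdadbaead$dfdadaafbb  b
   18  dbaead$dfdadaafbbdbaddbda  a
   19  dbdadbaead$dfdadaafbbdbad  d
   20  ddbdadbaead$dfdadaafbbdba  a
   21  dfdadaafbbdbaddbdadbaead$  $
   22  ead$dfdadaafbbdbaddbdadba  a
   23  fbbdbaddbdadbaead$dfdadaa  a
   24  fdadaafbbdbaddbdadbaead$d  d

ddeddbbaddfdbaafbbada$aad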